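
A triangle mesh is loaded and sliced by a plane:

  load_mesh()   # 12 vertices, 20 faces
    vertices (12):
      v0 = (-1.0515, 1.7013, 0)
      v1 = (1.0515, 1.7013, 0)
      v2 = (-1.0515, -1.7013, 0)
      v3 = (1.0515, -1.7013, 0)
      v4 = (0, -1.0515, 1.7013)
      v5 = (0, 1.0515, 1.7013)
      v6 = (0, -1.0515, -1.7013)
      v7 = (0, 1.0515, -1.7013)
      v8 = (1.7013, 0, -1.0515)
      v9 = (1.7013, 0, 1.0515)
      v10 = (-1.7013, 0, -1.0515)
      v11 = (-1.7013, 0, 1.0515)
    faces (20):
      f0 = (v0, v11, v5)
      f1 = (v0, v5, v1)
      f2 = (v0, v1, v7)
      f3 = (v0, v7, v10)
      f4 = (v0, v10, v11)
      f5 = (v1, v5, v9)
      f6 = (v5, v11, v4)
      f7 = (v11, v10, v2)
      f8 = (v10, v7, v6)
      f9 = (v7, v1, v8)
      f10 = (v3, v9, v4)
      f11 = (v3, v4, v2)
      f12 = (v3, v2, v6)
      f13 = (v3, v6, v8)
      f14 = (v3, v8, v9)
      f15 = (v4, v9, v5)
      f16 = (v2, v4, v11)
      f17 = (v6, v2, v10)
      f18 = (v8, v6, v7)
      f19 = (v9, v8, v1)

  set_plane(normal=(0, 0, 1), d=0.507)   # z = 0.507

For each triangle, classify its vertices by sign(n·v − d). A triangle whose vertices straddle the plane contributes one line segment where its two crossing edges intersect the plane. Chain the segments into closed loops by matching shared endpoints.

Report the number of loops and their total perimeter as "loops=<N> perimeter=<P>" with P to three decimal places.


Straddling triangles (10 of 20):
  (v0,v11,v5) [-++] → (-1.36481, 0.880987, 0.507)–(-0.738145, 1.50765, 0.507)  len=0.8862
  (v0,v5,v1) [-+-] → (-0.738145, 1.50765, 0.507)–(0.738145, 1.50765, 0.507)  len=1.4763
  (v0,v10,v11) [--+] → (-1.7013, 0, 0.507)–(-1.36481, 0.880987, 0.507)  len=0.9431
  (v1,v5,v9) [-++] → (0.738145, 1.50765, 0.507)–(1.36481, 0.880987, 0.507)  len=0.8862
  (v11,v10,v2) [+--] → (-1.7013, 0, 0.507)–(-1.36481, -0.880987, 0.507)  len=0.9431
  (v3,v9,v4) [-++] → (1.36481, -0.880987, 0.507)–(0.738145, -1.50765, 0.507)  len=0.8862
  (v3,v4,v2) [-+-] → (0.738145, -1.50765, 0.507)–(-0.738145, -1.50765, 0.507)  len=1.4763
  (v3,v8,v9) [--+] → (1.7013, 0, 0.507)–(1.36481, -0.880987, 0.507)  len=0.9431
  (v2,v4,v11) [-++] → (-0.738145, -1.50765, 0.507)–(-1.36481, -0.880987, 0.507)  len=0.8862
  (v9,v8,v1) [+--] → (1.7013, 0, 0.507)–(1.36481, 0.880987, 0.507)  len=0.9431

Chained into 1 loop(s):
  loop 1: 10 segments, perimeter = 10.2698
Total perimeter = 10.270

loops=1 perimeter=10.270


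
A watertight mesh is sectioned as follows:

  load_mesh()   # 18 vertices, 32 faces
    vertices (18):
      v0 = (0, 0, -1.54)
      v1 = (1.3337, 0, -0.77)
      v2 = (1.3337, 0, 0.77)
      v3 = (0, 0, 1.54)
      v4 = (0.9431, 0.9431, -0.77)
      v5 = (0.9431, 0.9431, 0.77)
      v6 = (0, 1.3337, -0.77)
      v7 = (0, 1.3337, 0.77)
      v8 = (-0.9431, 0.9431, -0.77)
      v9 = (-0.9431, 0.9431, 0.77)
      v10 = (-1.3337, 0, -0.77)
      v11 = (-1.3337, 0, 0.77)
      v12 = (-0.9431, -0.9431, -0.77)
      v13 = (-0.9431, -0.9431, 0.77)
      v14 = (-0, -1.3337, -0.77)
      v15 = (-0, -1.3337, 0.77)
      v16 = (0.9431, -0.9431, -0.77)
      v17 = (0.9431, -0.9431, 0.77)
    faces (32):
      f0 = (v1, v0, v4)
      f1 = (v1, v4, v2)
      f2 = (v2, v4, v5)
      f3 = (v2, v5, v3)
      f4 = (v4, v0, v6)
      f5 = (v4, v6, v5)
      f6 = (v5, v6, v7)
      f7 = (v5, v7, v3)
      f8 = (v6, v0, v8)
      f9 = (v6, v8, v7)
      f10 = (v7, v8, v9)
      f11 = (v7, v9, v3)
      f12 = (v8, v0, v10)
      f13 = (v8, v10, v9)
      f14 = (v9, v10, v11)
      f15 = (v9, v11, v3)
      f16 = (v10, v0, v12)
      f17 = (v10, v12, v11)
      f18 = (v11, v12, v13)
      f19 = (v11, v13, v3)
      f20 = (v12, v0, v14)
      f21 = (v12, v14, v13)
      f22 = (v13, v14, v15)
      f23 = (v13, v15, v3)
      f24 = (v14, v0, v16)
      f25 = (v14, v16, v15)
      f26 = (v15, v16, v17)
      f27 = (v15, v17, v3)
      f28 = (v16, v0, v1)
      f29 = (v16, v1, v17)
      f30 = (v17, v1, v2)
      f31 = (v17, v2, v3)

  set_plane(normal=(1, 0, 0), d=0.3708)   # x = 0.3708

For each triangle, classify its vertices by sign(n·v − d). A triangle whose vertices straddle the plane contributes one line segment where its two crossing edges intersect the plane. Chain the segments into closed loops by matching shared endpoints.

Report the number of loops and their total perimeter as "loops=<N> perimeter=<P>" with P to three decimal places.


Straddling triangles (12 of 32):
  (v1,v0,v4) [+-+] → (0.3708, 0, -1.32592)–(0.3708, 0.3708, -1.23726)  len=0.3813
  (v2,v5,v3) [++-] → (0.3708, 0.3708, 1.23726)–(0.3708, 0, 1.32592)  len=0.3813
  (v4,v0,v6) [+--] → (0.3708, 0.3708, -1.23726)–(0.3708, 1.18013, -0.77)  len=0.9345
  (v4,v6,v5) [+-+] → (0.3708, 1.18013, -0.77)–(0.3708, 1.18013, -0.164516)  len=0.6055
  (v5,v6,v7) [+--] → (0.3708, 1.18013, -0.164516)–(0.3708, 1.18013, 0.77)  len=0.9345
  (v5,v7,v3) [+--] → (0.3708, 1.18013, 0.77)–(0.3708, 0.3708, 1.23726)  len=0.9345
  (v14,v0,v16) [--+] → (0.3708, -0.3708, -1.23726)–(0.3708, -1.18013, -0.77)  len=0.9345
  (v14,v16,v15) [-+-] → (0.3708, -1.18013, -0.77)–(0.3708, -1.18013, 0.164516)  len=0.9345
  (v15,v16,v17) [-++] → (0.3708, -1.18013, 0.164516)–(0.3708, -1.18013, 0.77)  len=0.6055
  (v15,v17,v3) [-+-] → (0.3708, -1.18013, 0.77)–(0.3708, -0.3708, 1.23726)  len=0.9345
  (v16,v0,v1) [+-+] → (0.3708, -0.3708, -1.23726)–(0.3708, 0, -1.32592)  len=0.3813
  (v17,v2,v3) [++-] → (0.3708, 0, 1.32592)–(0.3708, -0.3708, 1.23726)  len=0.3813

Chained into 1 loop(s):
  loop 1: 12 segments, perimeter = 8.3431
Total perimeter = 8.343

loops=1 perimeter=8.343


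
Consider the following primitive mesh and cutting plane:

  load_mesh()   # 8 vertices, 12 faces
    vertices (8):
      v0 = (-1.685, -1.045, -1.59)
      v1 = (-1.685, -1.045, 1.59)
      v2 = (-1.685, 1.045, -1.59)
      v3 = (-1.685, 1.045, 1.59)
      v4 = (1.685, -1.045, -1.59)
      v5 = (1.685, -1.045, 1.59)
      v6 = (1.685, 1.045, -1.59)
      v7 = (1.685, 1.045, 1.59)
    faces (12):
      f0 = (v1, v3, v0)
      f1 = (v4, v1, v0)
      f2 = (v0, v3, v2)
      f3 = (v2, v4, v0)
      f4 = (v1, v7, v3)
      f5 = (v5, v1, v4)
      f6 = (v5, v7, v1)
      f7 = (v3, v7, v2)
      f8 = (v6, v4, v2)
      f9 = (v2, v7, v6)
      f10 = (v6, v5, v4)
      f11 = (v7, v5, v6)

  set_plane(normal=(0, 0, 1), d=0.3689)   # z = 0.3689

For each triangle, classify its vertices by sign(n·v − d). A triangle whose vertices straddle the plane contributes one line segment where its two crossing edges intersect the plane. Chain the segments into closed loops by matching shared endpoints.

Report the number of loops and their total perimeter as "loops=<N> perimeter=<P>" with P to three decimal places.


Straddling triangles (8 of 12):
  (v1,v3,v0) [++-] → (-1.685, 0.242453, 0.3689)–(-1.685, -1.045, 0.3689)  len=1.2875
  (v4,v1,v0) [-+-] → (-0.390941, -1.045, 0.3689)–(-1.685, -1.045, 0.3689)  len=1.2941
  (v0,v3,v2) [-+-] → (-1.685, 0.242453, 0.3689)–(-1.685, 1.045, 0.3689)  len=0.8025
  (v5,v1,v4) [++-] → (-0.390941, -1.045, 0.3689)–(1.685, -1.045, 0.3689)  len=2.0759
  (v3,v7,v2) [++-] → (0.390941, 1.045, 0.3689)–(-1.685, 1.045, 0.3689)  len=2.0759
  (v2,v7,v6) [-+-] → (0.390941, 1.045, 0.3689)–(1.685, 1.045, 0.3689)  len=1.2941
  (v6,v5,v4) [-+-] → (1.685, -0.242453, 0.3689)–(1.685, -1.045, 0.3689)  len=0.8025
  (v7,v5,v6) [++-] → (1.685, -0.242453, 0.3689)–(1.685, 1.045, 0.3689)  len=1.2875

Chained into 1 loop(s):
  loop 1: 8 segments, perimeter = 10.9200
Total perimeter = 10.920

loops=1 perimeter=10.920


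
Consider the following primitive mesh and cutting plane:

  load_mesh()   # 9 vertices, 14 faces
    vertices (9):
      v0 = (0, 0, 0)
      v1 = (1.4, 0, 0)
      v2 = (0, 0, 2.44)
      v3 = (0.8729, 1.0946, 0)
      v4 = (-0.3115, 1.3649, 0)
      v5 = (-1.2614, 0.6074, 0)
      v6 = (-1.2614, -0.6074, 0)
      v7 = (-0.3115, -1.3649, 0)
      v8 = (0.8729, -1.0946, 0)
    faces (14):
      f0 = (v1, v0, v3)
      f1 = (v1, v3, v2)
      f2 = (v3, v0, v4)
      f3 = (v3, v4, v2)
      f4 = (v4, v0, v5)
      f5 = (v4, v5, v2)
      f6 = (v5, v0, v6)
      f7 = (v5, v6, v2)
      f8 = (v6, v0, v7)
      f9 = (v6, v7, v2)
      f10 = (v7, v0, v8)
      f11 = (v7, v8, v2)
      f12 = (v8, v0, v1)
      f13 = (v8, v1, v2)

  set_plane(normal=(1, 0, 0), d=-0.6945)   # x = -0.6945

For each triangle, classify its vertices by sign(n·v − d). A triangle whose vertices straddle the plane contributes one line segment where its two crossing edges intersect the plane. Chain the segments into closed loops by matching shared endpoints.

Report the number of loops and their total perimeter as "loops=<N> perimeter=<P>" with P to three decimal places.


Straddling triangles (6 of 14):
  (v4,v0,v5) [++-] → (-0.6945, 0.334422, 0)–(-0.6945, 1.05948, 0)  len=0.7251
  (v4,v5,v2) [+-+] → (-0.6945, 1.05948, 0)–(-0.6945, 0.334422, 1.09659)  len=1.3146
  (v5,v0,v6) [-+-] → (-0.6945, 0.334422, 0)–(-0.6945, -0.334422, 0)  len=0.6688
  (v5,v6,v2) [--+] → (-0.6945, -0.334422, 1.09659)–(-0.6945, 0.334422, 1.09659)  len=0.6688
  (v6,v0,v7) [-++] → (-0.6945, -0.334422, 0)–(-0.6945, -1.05948, 0)  len=0.7251
  (v6,v7,v2) [-++] → (-0.6945, -1.05948, 0)–(-0.6945, -0.334422, 1.09659)  len=1.3146

Chained into 1 loop(s):
  loop 1: 6 segments, perimeter = 5.4170
Total perimeter = 5.417

loops=1 perimeter=5.417


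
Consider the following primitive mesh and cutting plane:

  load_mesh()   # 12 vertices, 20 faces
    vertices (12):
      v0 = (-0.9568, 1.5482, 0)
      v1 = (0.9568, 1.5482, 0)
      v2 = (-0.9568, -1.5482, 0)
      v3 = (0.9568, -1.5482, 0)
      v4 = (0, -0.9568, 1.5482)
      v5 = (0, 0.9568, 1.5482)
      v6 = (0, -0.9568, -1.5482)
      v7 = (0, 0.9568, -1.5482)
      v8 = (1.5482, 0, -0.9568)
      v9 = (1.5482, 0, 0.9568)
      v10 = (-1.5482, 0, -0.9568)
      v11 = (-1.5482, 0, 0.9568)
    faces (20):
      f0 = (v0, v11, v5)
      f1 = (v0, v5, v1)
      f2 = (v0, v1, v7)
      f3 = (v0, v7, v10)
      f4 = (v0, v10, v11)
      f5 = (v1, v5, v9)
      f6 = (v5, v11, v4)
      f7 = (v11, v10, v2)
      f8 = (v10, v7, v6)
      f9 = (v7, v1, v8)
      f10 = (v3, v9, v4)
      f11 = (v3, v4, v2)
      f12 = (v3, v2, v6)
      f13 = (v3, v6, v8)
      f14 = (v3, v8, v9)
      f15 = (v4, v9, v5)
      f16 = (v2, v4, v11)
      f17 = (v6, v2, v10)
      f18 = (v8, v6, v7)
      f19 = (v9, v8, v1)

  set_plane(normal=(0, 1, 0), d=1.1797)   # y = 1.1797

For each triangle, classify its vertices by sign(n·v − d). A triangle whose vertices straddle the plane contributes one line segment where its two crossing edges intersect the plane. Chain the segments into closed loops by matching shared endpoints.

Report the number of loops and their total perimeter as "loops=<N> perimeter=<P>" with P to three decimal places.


loops=1 perimeter=6.522

Straddling triangles (8 of 20):
  (v0,v11,v5) [+--] → (-1.09756, 1.1797, 0.227736)–(-0.36062, 1.1797, 0.96468)  len=1.0422
  (v0,v5,v1) [+-+] → (-0.36062, 1.1797, 0.96468)–(0.36062, 1.1797, 0.96468)  len=0.7212
  (v0,v1,v7) [++-] → (0.36062, 1.1797, -0.96468)–(-0.36062, 1.1797, -0.96468)  len=0.7212
  (v0,v7,v10) [+--] → (-0.36062, 1.1797, -0.96468)–(-1.09756, 1.1797, -0.227736)  len=1.0422
  (v0,v10,v11) [+--] → (-1.09756, 1.1797, -0.227736)–(-1.09756, 1.1797, 0.227736)  len=0.4555
  (v1,v5,v9) [+--] → (0.36062, 1.1797, 0.96468)–(1.09756, 1.1797, 0.227736)  len=1.0422
  (v7,v1,v8) [-+-] → (0.36062, 1.1797, -0.96468)–(1.09756, 1.1797, -0.227736)  len=1.0422
  (v9,v8,v1) [--+] → (1.09756, 1.1797, -0.227736)–(1.09756, 1.1797, 0.227736)  len=0.4555

Chained into 1 loop(s):
  loop 1: 8 segments, perimeter = 6.5222
Total perimeter = 6.522


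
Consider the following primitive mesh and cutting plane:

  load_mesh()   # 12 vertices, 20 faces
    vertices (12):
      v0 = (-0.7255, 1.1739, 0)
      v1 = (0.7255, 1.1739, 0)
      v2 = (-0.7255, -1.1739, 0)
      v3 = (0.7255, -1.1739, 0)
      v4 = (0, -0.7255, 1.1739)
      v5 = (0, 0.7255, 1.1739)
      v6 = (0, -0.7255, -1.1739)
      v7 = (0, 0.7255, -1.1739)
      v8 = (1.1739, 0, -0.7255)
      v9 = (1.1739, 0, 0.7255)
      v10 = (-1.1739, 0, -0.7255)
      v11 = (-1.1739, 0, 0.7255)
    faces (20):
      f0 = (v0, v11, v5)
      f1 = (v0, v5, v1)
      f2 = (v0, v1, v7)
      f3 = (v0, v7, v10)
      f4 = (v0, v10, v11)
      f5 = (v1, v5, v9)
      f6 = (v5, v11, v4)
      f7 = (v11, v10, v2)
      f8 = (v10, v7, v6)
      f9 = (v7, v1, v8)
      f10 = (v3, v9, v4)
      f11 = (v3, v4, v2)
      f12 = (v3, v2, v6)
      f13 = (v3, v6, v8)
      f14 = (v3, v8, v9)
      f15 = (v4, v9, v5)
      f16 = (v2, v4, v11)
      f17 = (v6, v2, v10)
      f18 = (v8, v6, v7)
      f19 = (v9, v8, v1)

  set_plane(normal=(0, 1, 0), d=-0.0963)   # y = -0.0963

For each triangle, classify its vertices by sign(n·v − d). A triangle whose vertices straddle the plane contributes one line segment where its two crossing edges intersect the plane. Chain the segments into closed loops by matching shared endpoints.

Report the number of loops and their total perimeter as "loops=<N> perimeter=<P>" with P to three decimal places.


Straddling triangles (10 of 20):
  (v5,v11,v4) [++-] → (-1.01808, -0.0963, 0.785019)–(0, -0.0963, 1.1739)  len=1.0898
  (v11,v10,v2) [++-] → (-1.13712, -0.0963, -0.665984)–(-1.13712, -0.0963, 0.665984)  len=1.3320
  (v10,v7,v6) [++-] → (0, -0.0963, -1.1739)–(-1.01808, -0.0963, -0.785019)  len=1.0898
  (v3,v9,v4) [-+-] → (1.13712, -0.0963, 0.665984)–(1.01808, -0.0963, 0.785019)  len=0.1683
  (v3,v6,v8) [--+] → (1.01808, -0.0963, -0.785019)–(1.13712, -0.0963, -0.665984)  len=0.1683
  (v3,v8,v9) [-++] → (1.13712, -0.0963, -0.665984)–(1.13712, -0.0963, 0.665984)  len=1.3320
  (v4,v9,v5) [-++] → (1.01808, -0.0963, 0.785019)–(0, -0.0963, 1.1739)  len=1.0898
  (v2,v4,v11) [--+] → (-1.01808, -0.0963, 0.785019)–(-1.13712, -0.0963, 0.665984)  len=0.1683
  (v6,v2,v10) [--+] → (-1.13712, -0.0963, -0.665984)–(-1.01808, -0.0963, -0.785019)  len=0.1683
  (v8,v6,v7) [+-+] → (1.01808, -0.0963, -0.785019)–(0, -0.0963, -1.1739)  len=1.0898

Chained into 1 loop(s):
  loop 1: 10 segments, perimeter = 7.6966
Total perimeter = 7.697

loops=1 perimeter=7.697


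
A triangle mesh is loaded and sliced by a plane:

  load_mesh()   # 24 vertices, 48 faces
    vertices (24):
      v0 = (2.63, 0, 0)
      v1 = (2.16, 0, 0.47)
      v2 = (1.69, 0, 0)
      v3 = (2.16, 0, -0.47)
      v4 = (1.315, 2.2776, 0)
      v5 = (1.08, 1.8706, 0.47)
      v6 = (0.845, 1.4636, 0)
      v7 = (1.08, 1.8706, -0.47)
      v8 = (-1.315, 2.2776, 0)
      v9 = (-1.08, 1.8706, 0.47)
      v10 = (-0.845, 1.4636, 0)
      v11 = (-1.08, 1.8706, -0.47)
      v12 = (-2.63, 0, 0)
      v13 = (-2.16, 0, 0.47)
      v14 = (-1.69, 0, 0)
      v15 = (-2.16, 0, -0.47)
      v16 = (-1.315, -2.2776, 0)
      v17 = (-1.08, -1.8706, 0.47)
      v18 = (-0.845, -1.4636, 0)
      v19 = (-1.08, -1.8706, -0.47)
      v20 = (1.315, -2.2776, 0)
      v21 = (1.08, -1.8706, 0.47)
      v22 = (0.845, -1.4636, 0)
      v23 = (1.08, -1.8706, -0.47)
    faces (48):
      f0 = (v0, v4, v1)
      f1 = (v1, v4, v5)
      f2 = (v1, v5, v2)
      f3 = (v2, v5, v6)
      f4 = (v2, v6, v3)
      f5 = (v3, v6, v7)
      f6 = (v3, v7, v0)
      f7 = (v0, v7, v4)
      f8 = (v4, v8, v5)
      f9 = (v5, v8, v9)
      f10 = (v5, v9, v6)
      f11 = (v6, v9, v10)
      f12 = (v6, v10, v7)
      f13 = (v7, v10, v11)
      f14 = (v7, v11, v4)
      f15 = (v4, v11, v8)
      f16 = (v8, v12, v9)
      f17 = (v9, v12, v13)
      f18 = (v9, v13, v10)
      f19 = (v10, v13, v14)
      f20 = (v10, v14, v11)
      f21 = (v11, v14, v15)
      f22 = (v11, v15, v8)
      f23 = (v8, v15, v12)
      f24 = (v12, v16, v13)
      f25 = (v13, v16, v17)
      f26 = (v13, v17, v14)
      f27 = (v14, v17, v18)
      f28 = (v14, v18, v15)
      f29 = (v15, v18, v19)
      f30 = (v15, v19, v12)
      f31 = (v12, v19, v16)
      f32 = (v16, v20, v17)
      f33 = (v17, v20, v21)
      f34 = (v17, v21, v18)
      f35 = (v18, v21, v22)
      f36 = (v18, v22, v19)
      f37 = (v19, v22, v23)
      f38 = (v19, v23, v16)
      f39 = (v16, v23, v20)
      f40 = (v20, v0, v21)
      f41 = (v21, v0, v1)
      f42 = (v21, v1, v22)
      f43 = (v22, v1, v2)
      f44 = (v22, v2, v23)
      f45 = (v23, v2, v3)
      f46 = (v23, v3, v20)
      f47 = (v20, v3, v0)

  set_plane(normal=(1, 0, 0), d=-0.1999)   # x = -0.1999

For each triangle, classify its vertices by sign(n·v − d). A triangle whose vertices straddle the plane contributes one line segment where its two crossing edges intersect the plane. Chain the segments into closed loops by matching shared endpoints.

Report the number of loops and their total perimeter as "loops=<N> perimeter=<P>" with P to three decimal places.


loops=2 perimeter=4.974

Straddling triangles (16 of 48):
  (v4,v8,v5) [+-+] → (-0.1999, 2.2776, 0)–(-0.1999, 2.0881, 0.21883)  len=0.2895
  (v5,v8,v9) [+--] → (-0.1999, 2.0881, 0.21883)–(-0.1999, 1.8706, 0.47)  len=0.3323
  (v5,v9,v6) [+-+] → (-0.1999, 1.8706, 0.47)–(-0.1999, 1.68452, 0.255118)  len=0.2843
  (v6,v9,v10) [+--] → (-0.1999, 1.68452, 0.255118)–(-0.1999, 1.4636, 0)  len=0.3375
  (v6,v10,v7) [+-+] → (-0.1999, 1.4636, 0)–(-0.1999, 1.59999, -0.157505)  len=0.2084
  (v7,v10,v11) [+--] → (-0.1999, 1.59999, -0.157505)–(-0.1999, 1.8706, -0.47)  len=0.4134
  (v7,v11,v4) [+-+] → (-0.1999, 1.8706, -0.47)–(-0.1999, 2.02016, -0.297287)  len=0.2285
  (v4,v11,v8) [+--] → (-0.1999, 2.02016, -0.297287)–(-0.1999, 2.2776, 0)  len=0.3933
  (v16,v20,v17) [-+-] → (-0.1999, -2.2776, 0)–(-0.1999, -2.02016, 0.297287)  len=0.3933
  (v17,v20,v21) [-++] → (-0.1999, -2.02016, 0.297287)–(-0.1999, -1.8706, 0.47)  len=0.2285
  (v17,v21,v18) [-+-] → (-0.1999, -1.8706, 0.47)–(-0.1999, -1.59999, 0.157505)  len=0.4134
  (v18,v21,v22) [-++] → (-0.1999, -1.59999, 0.157505)–(-0.1999, -1.4636, 0)  len=0.2084
  (v18,v22,v19) [-+-] → (-0.1999, -1.4636, 0)–(-0.1999, -1.68452, -0.255118)  len=0.3375
  (v19,v22,v23) [-++] → (-0.1999, -1.68452, -0.255118)–(-0.1999, -1.8706, -0.47)  len=0.2843
  (v19,v23,v16) [-+-] → (-0.1999, -1.8706, -0.47)–(-0.1999, -2.0881, -0.21883)  len=0.3323
  (v16,v23,v20) [-++] → (-0.1999, -2.0881, -0.21883)–(-0.1999, -2.2776, 0)  len=0.2895

Chained into 2 loop(s):
  loop 1: 8 segments, perimeter = 2.4869
  loop 2: 8 segments, perimeter = 2.4869
Total perimeter = 4.974


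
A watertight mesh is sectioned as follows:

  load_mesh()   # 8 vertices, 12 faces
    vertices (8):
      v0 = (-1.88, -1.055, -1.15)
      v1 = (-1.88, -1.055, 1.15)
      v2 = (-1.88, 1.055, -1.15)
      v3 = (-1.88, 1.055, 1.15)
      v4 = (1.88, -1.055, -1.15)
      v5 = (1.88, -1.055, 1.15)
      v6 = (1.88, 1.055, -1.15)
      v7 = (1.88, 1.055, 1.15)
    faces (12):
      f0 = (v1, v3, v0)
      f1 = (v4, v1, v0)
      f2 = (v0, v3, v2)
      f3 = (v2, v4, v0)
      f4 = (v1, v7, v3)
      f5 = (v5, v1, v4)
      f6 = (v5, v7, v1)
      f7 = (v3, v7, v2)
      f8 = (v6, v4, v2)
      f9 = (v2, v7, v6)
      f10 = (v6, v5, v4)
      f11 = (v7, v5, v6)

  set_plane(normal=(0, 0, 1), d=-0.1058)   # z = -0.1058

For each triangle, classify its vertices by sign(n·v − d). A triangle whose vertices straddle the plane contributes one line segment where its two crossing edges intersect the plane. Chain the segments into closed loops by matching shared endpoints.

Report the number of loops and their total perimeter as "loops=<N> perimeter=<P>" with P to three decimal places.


loops=1 perimeter=11.740

Straddling triangles (8 of 12):
  (v1,v3,v0) [++-] → (-1.88, -0.09706, -0.1058)–(-1.88, -1.055, -0.1058)  len=0.9579
  (v4,v1,v0) [-+-] → (0.17296, -1.055, -0.1058)–(-1.88, -1.055, -0.1058)  len=2.0530
  (v0,v3,v2) [-+-] → (-1.88, -0.09706, -0.1058)–(-1.88, 1.055, -0.1058)  len=1.1521
  (v5,v1,v4) [++-] → (0.17296, -1.055, -0.1058)–(1.88, -1.055, -0.1058)  len=1.7070
  (v3,v7,v2) [++-] → (-0.17296, 1.055, -0.1058)–(-1.88, 1.055, -0.1058)  len=1.7070
  (v2,v7,v6) [-+-] → (-0.17296, 1.055, -0.1058)–(1.88, 1.055, -0.1058)  len=2.0530
  (v6,v5,v4) [-+-] → (1.88, 0.09706, -0.1058)–(1.88, -1.055, -0.1058)  len=1.1521
  (v7,v5,v6) [++-] → (1.88, 0.09706, -0.1058)–(1.88, 1.055, -0.1058)  len=0.9579

Chained into 1 loop(s):
  loop 1: 8 segments, perimeter = 11.7400
Total perimeter = 11.740


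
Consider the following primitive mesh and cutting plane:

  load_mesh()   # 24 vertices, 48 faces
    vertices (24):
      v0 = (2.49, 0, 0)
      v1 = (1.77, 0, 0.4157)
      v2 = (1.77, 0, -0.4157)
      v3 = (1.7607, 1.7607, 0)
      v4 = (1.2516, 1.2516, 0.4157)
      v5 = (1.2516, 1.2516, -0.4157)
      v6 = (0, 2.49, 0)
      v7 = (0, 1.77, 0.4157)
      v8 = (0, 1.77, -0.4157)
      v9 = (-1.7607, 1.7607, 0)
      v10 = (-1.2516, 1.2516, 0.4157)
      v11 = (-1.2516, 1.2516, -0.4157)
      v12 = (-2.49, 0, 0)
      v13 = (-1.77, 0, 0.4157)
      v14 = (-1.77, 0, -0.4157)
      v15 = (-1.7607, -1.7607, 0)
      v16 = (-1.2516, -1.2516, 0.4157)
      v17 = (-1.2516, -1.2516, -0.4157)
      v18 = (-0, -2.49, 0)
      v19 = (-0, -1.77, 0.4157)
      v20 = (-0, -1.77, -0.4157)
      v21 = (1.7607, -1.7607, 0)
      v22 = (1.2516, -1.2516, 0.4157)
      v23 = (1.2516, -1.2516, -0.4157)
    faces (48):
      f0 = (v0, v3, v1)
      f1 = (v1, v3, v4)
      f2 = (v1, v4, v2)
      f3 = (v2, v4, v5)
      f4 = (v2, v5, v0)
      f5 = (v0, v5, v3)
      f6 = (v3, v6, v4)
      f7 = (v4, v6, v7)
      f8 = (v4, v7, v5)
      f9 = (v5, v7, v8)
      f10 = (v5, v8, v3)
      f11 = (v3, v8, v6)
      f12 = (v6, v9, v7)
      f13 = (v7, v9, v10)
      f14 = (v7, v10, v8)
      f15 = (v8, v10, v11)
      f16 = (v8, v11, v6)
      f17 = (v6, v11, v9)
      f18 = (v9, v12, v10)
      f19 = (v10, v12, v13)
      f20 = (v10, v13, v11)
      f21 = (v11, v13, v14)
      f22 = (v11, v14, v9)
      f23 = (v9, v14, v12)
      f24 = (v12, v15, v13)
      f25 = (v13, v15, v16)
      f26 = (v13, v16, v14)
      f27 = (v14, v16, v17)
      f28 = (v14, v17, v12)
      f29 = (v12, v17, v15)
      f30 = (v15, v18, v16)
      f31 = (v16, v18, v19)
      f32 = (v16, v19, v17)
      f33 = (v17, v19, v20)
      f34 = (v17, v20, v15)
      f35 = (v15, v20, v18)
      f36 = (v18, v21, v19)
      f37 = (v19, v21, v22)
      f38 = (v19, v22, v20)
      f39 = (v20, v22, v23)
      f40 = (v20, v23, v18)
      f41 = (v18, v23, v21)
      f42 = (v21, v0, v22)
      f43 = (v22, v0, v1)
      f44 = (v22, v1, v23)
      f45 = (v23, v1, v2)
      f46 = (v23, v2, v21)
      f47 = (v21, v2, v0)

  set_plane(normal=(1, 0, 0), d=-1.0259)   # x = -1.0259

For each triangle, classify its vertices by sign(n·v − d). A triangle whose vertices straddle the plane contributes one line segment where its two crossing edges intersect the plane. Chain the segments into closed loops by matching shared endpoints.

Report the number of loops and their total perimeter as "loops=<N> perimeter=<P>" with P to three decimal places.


Straddling triangles (12 of 48):
  (v6,v9,v7) [+-+] → (-1.0259, 2.06506, 0)–(-1.0259, 1.76458, 0.173486)  len=0.3470
  (v7,v9,v10) [+--] → (-1.0259, 1.76458, 0.173486)–(-1.0259, 1.34508, 0.4157)  len=0.4844
  (v7,v10,v8) [+-+] → (-1.0259, 1.34508, 0.4157)–(-1.0259, 1.34508, 0.265774)  len=0.1499
  (v8,v10,v11) [+--] → (-1.0259, 1.34508, 0.265774)–(-1.0259, 1.34508, -0.4157)  len=0.6815
  (v8,v11,v6) [+-+] → (-1.0259, 1.34508, -0.4157)–(-1.0259, 1.47492, -0.340737)  len=0.1499
  (v6,v11,v9) [+--] → (-1.0259, 1.47492, -0.340737)–(-1.0259, 2.06506, 0)  len=0.6814
  (v15,v18,v16) [-+-] → (-1.0259, -2.06506, 0)–(-1.0259, -1.47492, 0.340737)  len=0.6814
  (v16,v18,v19) [-++] → (-1.0259, -1.47492, 0.340737)–(-1.0259, -1.34508, 0.4157)  len=0.1499
  (v16,v19,v17) [-+-] → (-1.0259, -1.34508, 0.4157)–(-1.0259, -1.34508, -0.265774)  len=0.6815
  (v17,v19,v20) [-++] → (-1.0259, -1.34508, -0.265774)–(-1.0259, -1.34508, -0.4157)  len=0.1499
  (v17,v20,v15) [-+-] → (-1.0259, -1.34508, -0.4157)–(-1.0259, -1.76458, -0.173486)  len=0.4844
  (v15,v20,v18) [-++] → (-1.0259, -1.76458, -0.173486)–(-1.0259, -2.06506, 0)  len=0.3470

Chained into 2 loop(s):
  loop 1: 6 segments, perimeter = 2.4941
  loop 2: 6 segments, perimeter = 2.4941
Total perimeter = 4.988

loops=2 perimeter=4.988


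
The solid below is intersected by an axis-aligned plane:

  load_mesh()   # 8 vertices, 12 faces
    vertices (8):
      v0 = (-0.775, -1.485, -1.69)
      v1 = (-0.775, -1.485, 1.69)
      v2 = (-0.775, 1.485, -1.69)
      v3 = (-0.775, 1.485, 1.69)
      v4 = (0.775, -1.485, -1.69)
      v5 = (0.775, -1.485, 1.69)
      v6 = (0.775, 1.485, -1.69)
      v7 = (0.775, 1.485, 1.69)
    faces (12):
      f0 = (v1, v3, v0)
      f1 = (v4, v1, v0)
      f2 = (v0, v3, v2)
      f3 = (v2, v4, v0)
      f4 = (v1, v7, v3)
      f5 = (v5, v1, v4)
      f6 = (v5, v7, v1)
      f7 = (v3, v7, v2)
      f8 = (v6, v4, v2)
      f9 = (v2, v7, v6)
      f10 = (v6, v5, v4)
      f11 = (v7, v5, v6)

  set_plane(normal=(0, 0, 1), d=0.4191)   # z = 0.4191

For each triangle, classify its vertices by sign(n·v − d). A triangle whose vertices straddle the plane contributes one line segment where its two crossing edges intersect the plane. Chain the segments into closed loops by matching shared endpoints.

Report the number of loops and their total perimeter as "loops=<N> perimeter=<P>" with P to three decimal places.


loops=1 perimeter=9.040

Straddling triangles (8 of 12):
  (v1,v3,v0) [++-] → (-0.775, 0.368262, 0.4191)–(-0.775, -1.485, 0.4191)  len=1.8533
  (v4,v1,v0) [-+-] → (-0.192191, -1.485, 0.4191)–(-0.775, -1.485, 0.4191)  len=0.5828
  (v0,v3,v2) [-+-] → (-0.775, 0.368262, 0.4191)–(-0.775, 1.485, 0.4191)  len=1.1167
  (v5,v1,v4) [++-] → (-0.192191, -1.485, 0.4191)–(0.775, -1.485, 0.4191)  len=0.9672
  (v3,v7,v2) [++-] → (0.192191, 1.485, 0.4191)–(-0.775, 1.485, 0.4191)  len=0.9672
  (v2,v7,v6) [-+-] → (0.192191, 1.485, 0.4191)–(0.775, 1.485, 0.4191)  len=0.5828
  (v6,v5,v4) [-+-] → (0.775, -0.368262, 0.4191)–(0.775, -1.485, 0.4191)  len=1.1167
  (v7,v5,v6) [++-] → (0.775, -0.368262, 0.4191)–(0.775, 1.485, 0.4191)  len=1.8533

Chained into 1 loop(s):
  loop 1: 8 segments, perimeter = 9.0400
Total perimeter = 9.040


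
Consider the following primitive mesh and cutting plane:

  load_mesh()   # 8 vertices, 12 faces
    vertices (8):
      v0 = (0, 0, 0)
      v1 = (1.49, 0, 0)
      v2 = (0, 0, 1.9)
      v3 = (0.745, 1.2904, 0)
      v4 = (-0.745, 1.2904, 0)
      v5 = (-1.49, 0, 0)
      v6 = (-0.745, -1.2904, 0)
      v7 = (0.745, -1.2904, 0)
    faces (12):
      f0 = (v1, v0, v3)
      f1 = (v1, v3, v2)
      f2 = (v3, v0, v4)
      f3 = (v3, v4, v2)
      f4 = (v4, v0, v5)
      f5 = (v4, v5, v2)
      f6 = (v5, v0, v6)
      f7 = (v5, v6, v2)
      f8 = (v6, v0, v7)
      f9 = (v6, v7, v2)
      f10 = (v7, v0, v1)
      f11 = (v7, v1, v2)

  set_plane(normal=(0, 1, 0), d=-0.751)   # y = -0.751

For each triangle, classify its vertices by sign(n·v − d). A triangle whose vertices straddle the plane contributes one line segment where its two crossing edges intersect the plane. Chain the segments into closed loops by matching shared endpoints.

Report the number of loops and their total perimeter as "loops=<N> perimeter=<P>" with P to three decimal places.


loops=1 perimeter=4.999

Straddling triangles (6 of 12):
  (v5,v0,v6) [++-] → (-0.433583, -0.751, 0)–(-1.05642, -0.751, 0)  len=0.6228
  (v5,v6,v2) [+-+] → (-1.05642, -0.751, 0)–(-0.433583, -0.751, 0.794219)  len=1.0093
  (v6,v0,v7) [-+-] → (-0.433583, -0.751, 0)–(0.433583, -0.751, 0)  len=0.8672
  (v6,v7,v2) [--+] → (0.433583, -0.751, 0.794219)–(-0.433583, -0.751, 0.794219)  len=0.8672
  (v7,v0,v1) [-++] → (0.433583, -0.751, 0)–(1.05642, -0.751, 0)  len=0.6228
  (v7,v1,v2) [-++] → (1.05642, -0.751, 0)–(0.433583, -0.751, 0.794219)  len=1.0093

Chained into 1 loop(s):
  loop 1: 6 segments, perimeter = 4.9986
Total perimeter = 4.999


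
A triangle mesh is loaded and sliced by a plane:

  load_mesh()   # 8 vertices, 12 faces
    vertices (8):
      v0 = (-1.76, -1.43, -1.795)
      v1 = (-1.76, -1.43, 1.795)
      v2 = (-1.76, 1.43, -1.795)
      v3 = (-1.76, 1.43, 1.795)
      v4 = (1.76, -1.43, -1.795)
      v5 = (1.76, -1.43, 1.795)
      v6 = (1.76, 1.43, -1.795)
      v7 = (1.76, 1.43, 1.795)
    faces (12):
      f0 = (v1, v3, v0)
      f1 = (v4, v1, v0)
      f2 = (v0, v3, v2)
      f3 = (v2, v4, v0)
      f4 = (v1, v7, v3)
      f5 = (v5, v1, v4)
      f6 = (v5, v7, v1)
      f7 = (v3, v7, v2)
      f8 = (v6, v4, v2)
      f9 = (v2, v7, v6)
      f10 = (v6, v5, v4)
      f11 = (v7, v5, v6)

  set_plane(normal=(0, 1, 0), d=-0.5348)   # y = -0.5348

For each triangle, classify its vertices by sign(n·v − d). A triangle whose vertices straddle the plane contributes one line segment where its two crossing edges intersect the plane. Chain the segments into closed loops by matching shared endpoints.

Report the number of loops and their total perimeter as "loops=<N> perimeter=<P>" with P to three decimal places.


Straddling triangles (8 of 12):
  (v1,v3,v0) [-+-] → (-1.76, -0.5348, 1.795)–(-1.76, -0.5348, -0.671305)  len=2.4663
  (v0,v3,v2) [-++] → (-1.76, -0.5348, -0.671305)–(-1.76, -0.5348, -1.795)  len=1.1237
  (v2,v4,v0) [+--] → (0.658215, -0.5348, -1.795)–(-1.76, -0.5348, -1.795)  len=2.4182
  (v1,v7,v3) [-++] → (-0.658215, -0.5348, 1.795)–(-1.76, -0.5348, 1.795)  len=1.1018
  (v5,v7,v1) [-+-] → (1.76, -0.5348, 1.795)–(-0.658215, -0.5348, 1.795)  len=2.4182
  (v6,v4,v2) [+-+] → (1.76, -0.5348, -1.795)–(0.658215, -0.5348, -1.795)  len=1.1018
  (v6,v5,v4) [+--] → (1.76, -0.5348, 0.671305)–(1.76, -0.5348, -1.795)  len=2.4663
  (v7,v5,v6) [+-+] → (1.76, -0.5348, 1.795)–(1.76, -0.5348, 0.671305)  len=1.1237

Chained into 1 loop(s):
  loop 1: 8 segments, perimeter = 14.2200
Total perimeter = 14.220

loops=1 perimeter=14.220


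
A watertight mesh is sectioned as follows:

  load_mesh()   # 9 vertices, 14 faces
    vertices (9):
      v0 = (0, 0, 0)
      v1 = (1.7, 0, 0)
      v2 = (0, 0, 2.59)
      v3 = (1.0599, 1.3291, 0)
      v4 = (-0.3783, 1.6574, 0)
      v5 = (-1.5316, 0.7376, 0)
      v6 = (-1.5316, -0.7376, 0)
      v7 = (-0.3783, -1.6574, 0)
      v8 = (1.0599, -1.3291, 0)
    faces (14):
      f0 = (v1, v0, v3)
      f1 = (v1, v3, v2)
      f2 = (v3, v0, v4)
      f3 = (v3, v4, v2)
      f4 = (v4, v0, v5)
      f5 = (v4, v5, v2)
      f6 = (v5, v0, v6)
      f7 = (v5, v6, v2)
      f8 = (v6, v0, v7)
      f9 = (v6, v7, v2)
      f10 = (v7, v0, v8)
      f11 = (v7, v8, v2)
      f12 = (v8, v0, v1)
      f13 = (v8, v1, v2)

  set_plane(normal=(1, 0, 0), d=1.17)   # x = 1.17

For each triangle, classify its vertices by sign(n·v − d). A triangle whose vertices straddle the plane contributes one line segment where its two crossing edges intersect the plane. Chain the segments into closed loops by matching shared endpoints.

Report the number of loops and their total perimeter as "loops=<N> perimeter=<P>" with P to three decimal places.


Straddling triangles (4 of 14):
  (v1,v0,v3) [+--] → (1.17, 0, 0)–(1.17, 1.10049, 0)  len=1.1005
  (v1,v3,v2) [+--] → (1.17, 1.10049, 0)–(1.17, 0, 0.807471)  len=1.3649
  (v8,v0,v1) [--+] → (1.17, 0, 0)–(1.17, -1.10049, 0)  len=1.1005
  (v8,v1,v2) [-+-] → (1.17, -1.10049, 0)–(1.17, 0, 0.807471)  len=1.3649

Chained into 1 loop(s):
  loop 1: 4 segments, perimeter = 4.9309
Total perimeter = 4.931

loops=1 perimeter=4.931


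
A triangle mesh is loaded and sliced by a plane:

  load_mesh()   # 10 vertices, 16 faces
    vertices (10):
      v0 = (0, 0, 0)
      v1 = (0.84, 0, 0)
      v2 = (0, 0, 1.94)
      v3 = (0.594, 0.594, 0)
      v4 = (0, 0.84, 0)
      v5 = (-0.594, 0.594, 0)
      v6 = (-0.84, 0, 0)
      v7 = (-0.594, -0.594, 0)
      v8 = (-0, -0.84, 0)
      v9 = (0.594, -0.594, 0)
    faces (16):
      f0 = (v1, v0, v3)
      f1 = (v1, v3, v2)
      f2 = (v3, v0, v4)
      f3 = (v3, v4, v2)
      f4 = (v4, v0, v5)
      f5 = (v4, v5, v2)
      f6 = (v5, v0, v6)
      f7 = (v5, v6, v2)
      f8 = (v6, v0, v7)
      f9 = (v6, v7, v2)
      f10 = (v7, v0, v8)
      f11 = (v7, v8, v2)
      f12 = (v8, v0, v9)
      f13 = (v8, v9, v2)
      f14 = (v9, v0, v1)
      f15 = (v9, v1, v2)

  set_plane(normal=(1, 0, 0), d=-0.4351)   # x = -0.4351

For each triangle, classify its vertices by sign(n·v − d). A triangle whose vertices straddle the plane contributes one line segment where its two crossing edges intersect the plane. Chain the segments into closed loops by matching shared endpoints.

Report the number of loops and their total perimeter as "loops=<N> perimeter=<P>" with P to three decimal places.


loops=1 perimeter=3.655

Straddling triangles (8 of 16):
  (v4,v0,v5) [++-] → (-0.4351, 0.4351, 0)–(-0.4351, 0.659807, 0)  len=0.2247
  (v4,v5,v2) [+-+] → (-0.4351, 0.659807, 0)–(-0.4351, 0.4351, 0.518966)  len=0.5655
  (v5,v0,v6) [-+-] → (-0.4351, 0.4351, 0)–(-0.4351, 0, 0)  len=0.4351
  (v5,v6,v2) [--+] → (-0.4351, 0, 0.935126)–(-0.4351, 0.4351, 0.518966)  len=0.6021
  (v6,v0,v7) [-+-] → (-0.4351, 0, 0)–(-0.4351, -0.4351, 0)  len=0.4351
  (v6,v7,v2) [--+] → (-0.4351, -0.4351, 0.518966)–(-0.4351, 0, 0.935126)  len=0.6021
  (v7,v0,v8) [-++] → (-0.4351, -0.4351, 0)–(-0.4351, -0.659807, 0)  len=0.2247
  (v7,v8,v2) [-++] → (-0.4351, -0.659807, 0)–(-0.4351, -0.4351, 0.518966)  len=0.5655

Chained into 1 loop(s):
  loop 1: 8 segments, perimeter = 3.6548
Total perimeter = 3.655


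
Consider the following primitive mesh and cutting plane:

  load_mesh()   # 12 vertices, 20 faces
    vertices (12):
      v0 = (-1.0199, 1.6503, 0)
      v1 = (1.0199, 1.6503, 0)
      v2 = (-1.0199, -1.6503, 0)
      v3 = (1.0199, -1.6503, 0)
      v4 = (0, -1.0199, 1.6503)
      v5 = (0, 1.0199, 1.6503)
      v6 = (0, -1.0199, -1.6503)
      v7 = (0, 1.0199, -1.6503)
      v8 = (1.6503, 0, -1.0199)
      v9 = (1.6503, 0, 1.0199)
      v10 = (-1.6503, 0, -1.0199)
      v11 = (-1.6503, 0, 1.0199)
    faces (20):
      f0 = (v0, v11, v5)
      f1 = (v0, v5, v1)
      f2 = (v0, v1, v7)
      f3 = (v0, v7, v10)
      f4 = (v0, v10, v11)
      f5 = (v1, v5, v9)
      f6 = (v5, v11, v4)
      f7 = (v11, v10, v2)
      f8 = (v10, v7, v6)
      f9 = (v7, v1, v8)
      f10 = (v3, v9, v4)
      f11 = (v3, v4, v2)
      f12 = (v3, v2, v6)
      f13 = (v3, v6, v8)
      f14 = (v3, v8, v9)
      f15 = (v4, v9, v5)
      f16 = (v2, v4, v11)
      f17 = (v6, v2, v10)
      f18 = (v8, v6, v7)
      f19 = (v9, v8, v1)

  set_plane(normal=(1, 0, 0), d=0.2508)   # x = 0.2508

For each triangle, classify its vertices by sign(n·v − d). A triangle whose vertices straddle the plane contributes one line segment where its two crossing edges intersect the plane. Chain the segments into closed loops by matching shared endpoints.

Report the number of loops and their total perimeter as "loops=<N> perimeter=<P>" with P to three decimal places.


Straddling triangles (10 of 20):
  (v0,v5,v1) [--+] → (0.2508, 1.17492, 1.24448)–(0.2508, 1.6503, 0)  len=1.3322
  (v0,v1,v7) [-+-] → (0.2508, 1.6503, 0)–(0.2508, 1.17492, -1.24448)  len=1.3322
  (v1,v5,v9) [+-+] → (0.2508, 1.17492, 1.24448)–(0.2508, 0.864903, 1.5545)  len=0.4384
  (v7,v1,v8) [-++] → (0.2508, 1.17492, -1.24448)–(0.2508, 0.864903, -1.5545)  len=0.4384
  (v3,v9,v4) [++-] → (0.2508, -0.864903, 1.5545)–(0.2508, -1.17492, 1.24448)  len=0.4384
  (v3,v4,v2) [+--] → (0.2508, -1.17492, 1.24448)–(0.2508, -1.6503, 0)  len=1.3322
  (v3,v2,v6) [+--] → (0.2508, -1.6503, 0)–(0.2508, -1.17492, -1.24448)  len=1.3322
  (v3,v6,v8) [+-+] → (0.2508, -1.17492, -1.24448)–(0.2508, -0.864903, -1.5545)  len=0.4384
  (v4,v9,v5) [-+-] → (0.2508, -0.864903, 1.5545)–(0.2508, 0.864903, 1.5545)  len=1.7298
  (v8,v6,v7) [+--] → (0.2508, -0.864903, -1.5545)–(0.2508, 0.864903, -1.5545)  len=1.7298

Chained into 1 loop(s):
  loop 1: 10 segments, perimeter = 10.5421
Total perimeter = 10.542

loops=1 perimeter=10.542


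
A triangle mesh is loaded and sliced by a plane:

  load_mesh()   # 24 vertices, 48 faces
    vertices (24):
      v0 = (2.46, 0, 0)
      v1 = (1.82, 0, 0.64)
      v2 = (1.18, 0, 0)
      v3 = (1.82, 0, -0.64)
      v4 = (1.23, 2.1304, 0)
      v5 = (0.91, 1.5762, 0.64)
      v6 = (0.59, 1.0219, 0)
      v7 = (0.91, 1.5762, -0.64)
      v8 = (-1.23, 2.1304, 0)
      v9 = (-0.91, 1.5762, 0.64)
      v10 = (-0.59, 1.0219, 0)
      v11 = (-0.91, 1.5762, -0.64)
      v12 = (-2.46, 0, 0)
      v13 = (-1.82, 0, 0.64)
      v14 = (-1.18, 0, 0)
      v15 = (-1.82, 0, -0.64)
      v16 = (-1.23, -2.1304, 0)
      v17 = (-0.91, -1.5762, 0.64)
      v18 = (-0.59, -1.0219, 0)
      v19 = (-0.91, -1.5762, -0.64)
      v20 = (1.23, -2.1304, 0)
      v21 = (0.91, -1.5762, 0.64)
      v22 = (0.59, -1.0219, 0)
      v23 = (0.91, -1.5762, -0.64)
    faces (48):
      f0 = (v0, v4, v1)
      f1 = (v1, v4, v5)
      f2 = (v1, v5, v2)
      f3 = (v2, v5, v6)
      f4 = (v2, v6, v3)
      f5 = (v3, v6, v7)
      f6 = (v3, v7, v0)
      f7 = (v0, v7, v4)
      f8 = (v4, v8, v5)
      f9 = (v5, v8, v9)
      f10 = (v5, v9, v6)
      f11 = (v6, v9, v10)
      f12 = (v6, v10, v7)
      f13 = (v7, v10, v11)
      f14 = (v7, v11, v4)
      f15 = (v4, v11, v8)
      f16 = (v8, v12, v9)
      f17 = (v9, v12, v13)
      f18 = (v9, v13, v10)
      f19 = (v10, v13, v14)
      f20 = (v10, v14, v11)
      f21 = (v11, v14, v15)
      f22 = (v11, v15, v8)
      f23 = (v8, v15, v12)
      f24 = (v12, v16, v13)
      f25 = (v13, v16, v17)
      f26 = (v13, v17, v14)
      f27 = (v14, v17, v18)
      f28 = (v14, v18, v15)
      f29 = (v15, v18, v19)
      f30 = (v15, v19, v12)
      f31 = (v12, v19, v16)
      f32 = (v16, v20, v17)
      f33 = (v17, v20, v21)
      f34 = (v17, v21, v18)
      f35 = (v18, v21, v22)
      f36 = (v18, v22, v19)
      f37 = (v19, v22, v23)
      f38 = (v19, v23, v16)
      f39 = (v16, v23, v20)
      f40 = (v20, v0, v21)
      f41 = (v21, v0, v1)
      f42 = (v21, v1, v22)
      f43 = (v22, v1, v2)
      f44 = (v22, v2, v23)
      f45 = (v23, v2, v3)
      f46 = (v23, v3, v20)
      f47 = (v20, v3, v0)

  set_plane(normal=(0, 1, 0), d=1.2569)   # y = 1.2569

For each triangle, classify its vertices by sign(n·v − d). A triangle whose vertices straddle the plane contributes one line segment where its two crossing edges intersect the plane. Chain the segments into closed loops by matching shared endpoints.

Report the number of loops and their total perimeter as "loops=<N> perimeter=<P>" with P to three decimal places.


loops=1 perimeter=8.609

Straddling triangles (18 of 48):
  (v0,v4,v1) [-+-] → (1.73432, 1.2569, 0)–(1.47191, 1.2569, 0.262411)  len=0.3711
  (v1,v4,v5) [-++] → (1.47191, 1.2569, 0.262411)–(1.09434, 1.2569, 0.64)  len=0.5340
  (v1,v5,v2) [-+-] → (1.09434, 1.2569, 0.64)–(0.964695, 1.2569, 0.510351)  len=0.1834
  (v2,v5,v6) [-+-] → (0.964695, 1.2569, 0.510351)–(0.725667, 1.2569, 0.271333)  len=0.3380
  (v3,v6,v7) [--+] → (0.725667, 1.2569, -0.271333)–(1.09434, 1.2569, -0.64)  len=0.5214
  (v3,v7,v0) [-+-] → (1.09434, 1.2569, -0.64)–(1.22399, 1.2569, -0.510351)  len=0.1834
  (v0,v7,v4) [-++] → (1.22399, 1.2569, -0.510351)–(1.73432, 1.2569, 0)  len=0.7217
  (v5,v9,v6) [++-] → (-0.0459372, 1.2569, 0.271333)–(0.725667, 1.2569, 0.271333)  len=0.7716
  (v6,v9,v10) [-+-] → (-0.0459372, 1.2569, 0.271333)–(-0.725667, 1.2569, 0.271333)  len=0.6797
  (v6,v10,v7) [--+] → (0.0459372, 1.2569, -0.271333)–(0.725667, 1.2569, -0.271333)  len=0.6797
  (v7,v10,v11) [+-+] → (0.0459372, 1.2569, -0.271333)–(-0.725667, 1.2569, -0.271333)  len=0.7716
  (v8,v12,v9) [+-+] → (-1.73432, 1.2569, 0)–(-1.22399, 1.2569, 0.510351)  len=0.7217
  (v9,v12,v13) [+--] → (-1.22399, 1.2569, 0.510351)–(-1.09434, 1.2569, 0.64)  len=0.1834
  (v9,v13,v10) [+--] → (-1.09434, 1.2569, 0.64)–(-0.725667, 1.2569, 0.271333)  len=0.5214
  (v10,v14,v11) [--+] → (-0.964695, 1.2569, -0.510351)–(-0.725667, 1.2569, -0.271333)  len=0.3380
  (v11,v14,v15) [+--] → (-0.964695, 1.2569, -0.510351)–(-1.09434, 1.2569, -0.64)  len=0.1834
  (v11,v15,v8) [+-+] → (-1.09434, 1.2569, -0.64)–(-1.47191, 1.2569, -0.262411)  len=0.5340
  (v8,v15,v12) [+--] → (-1.47191, 1.2569, -0.262411)–(-1.73432, 1.2569, 0)  len=0.3711

Chained into 1 loop(s):
  loop 1: 18 segments, perimeter = 8.6085
Total perimeter = 8.609


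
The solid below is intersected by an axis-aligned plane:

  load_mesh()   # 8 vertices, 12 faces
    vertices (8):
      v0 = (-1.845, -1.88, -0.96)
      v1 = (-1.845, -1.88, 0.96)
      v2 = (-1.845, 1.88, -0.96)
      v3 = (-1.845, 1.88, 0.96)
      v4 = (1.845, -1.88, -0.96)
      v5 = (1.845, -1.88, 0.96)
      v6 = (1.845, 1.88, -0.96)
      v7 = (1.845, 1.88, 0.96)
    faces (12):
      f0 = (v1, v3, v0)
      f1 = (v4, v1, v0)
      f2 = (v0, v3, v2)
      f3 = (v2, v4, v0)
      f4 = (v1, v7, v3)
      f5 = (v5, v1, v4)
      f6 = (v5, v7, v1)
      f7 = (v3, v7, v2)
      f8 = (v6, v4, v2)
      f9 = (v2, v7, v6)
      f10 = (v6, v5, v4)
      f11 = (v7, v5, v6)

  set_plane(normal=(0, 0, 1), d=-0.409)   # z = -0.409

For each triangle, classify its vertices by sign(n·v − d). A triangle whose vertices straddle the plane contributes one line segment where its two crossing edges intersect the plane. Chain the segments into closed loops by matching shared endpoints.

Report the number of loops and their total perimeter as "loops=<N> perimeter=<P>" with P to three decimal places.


Straddling triangles (8 of 12):
  (v1,v3,v0) [++-] → (-1.845, -0.800958, -0.409)–(-1.845, -1.88, -0.409)  len=1.0790
  (v4,v1,v0) [-+-] → (0.786047, -1.88, -0.409)–(-1.845, -1.88, -0.409)  len=2.6310
  (v0,v3,v2) [-+-] → (-1.845, -0.800958, -0.409)–(-1.845, 1.88, -0.409)  len=2.6810
  (v5,v1,v4) [++-] → (0.786047, -1.88, -0.409)–(1.845, -1.88, -0.409)  len=1.0590
  (v3,v7,v2) [++-] → (-0.786047, 1.88, -0.409)–(-1.845, 1.88, -0.409)  len=1.0590
  (v2,v7,v6) [-+-] → (-0.786047, 1.88, -0.409)–(1.845, 1.88, -0.409)  len=2.6310
  (v6,v5,v4) [-+-] → (1.845, 0.800958, -0.409)–(1.845, -1.88, -0.409)  len=2.6810
  (v7,v5,v6) [++-] → (1.845, 0.800958, -0.409)–(1.845, 1.88, -0.409)  len=1.0790

Chained into 1 loop(s):
  loop 1: 8 segments, perimeter = 14.9000
Total perimeter = 14.900

loops=1 perimeter=14.900
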